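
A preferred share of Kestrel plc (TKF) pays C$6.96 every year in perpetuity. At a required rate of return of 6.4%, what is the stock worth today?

Zero-growth DDM (perpetuity): P₀ = D/r = 6.96 / 0.064 = 108.7500

C$108.75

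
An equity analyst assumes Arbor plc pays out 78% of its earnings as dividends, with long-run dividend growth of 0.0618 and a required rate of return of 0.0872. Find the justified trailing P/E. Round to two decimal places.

Justified trailing P/E = b(1+g)/(r−g) = 0.78×(1+0.0618)/(0.0872−0.0618) = 32.6065

32.61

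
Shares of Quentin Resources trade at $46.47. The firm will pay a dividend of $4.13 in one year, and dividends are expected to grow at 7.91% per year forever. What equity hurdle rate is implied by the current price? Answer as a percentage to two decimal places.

16.80%

Rearranging the constant-growth DDM: r = D₁/P₀ + g.
r = 4.1300 / 46.47 + 0.0791 = 0.08887 + 0.0791 = 0.16797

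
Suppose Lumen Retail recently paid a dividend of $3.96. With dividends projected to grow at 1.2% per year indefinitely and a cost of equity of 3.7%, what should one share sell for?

Gordon growth model: P₀ = D₁/(r − g). D₁ = 3.96 × (1 + 0.012) = 4.0075.
P₀ = 4.0075 / (0.037 − 0.012) = 4.0075 / 0.025 = 160.3008

$160.30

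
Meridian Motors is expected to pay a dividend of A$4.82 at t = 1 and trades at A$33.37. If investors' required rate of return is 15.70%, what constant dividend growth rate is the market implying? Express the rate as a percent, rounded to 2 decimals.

1.26%

From P₀ = D₁/(r − g), the implied growth is g = r − D₁/P₀.
g = 0.157 − 4.82/33.37 = 0.157 − 0.14444 = 0.01256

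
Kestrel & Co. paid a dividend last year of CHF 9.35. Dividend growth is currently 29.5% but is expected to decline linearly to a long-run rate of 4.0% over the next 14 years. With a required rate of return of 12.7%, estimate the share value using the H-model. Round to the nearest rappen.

CHF 303.61

H-model: P₀ = D₀[(1+g_L) + H(g_S−g_L)]/(r−g_L), with H = 14/2 = 7.
P₀ = 9.35 × [(1+0.04) + 7×(0.295−0.04)] / (0.127−0.04)
   = 9.35 × 2.8250 / 0.087 = 303.6063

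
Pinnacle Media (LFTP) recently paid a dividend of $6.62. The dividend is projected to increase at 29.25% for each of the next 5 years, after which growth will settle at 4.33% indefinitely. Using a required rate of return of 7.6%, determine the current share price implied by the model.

$587.53

Two-stage DDM. Project D₁…D_5 at 0.2925, terminal growth 0.0433, discount at r = 0.076.
D_1 = 8.5564
D_2 = 11.0591
D_3 = 14.2939
D_4 = 18.4748
D_5 = 23.8787
Terminal value at t=5: TV = D_6/(r−g) = 24.9127/(0.076−0.0433) = 761.8548
P₀ = 8.5564/(1+0.076)^1 + 11.0591/(1+0.076)^2 + 14.2939/(1+0.076)^3 + 18.4748/(1+0.076)^4 + 23.8787/(1+0.076)^5 + 761.8548/(1+0.076)^5 = 587.5315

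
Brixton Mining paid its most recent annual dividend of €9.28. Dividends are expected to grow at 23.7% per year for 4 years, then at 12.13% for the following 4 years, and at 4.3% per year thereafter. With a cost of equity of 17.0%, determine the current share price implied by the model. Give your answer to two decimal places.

Three-stage DDM. Project D₁…D_8; terminal Gordon value at t=8 with g = 0.043; discount at r = 0.17.
D_1 = 11.4794
D_2 = 14.2000
D_3 = 17.5654
D_4 = 21.7284
D_5 = 24.3640
D_6 = 27.3194
D_7 = 30.6332
D_8 = 34.3490
TV_8 = 35.8260/(0.17−0.043) = 282.0945
P₀ = Σ Dₜ/(1+r)ᵗ + TV_8/(1+r)^8 = 164.8345

€164.83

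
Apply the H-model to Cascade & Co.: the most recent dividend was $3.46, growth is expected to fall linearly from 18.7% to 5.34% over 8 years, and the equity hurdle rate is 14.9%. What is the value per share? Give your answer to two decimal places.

H-model: P₀ = D₀[(1+g_L) + H(g_S−g_L)]/(r−g_L), with H = 8/2 = 4.
P₀ = 3.46 × [(1+0.0534) + 4×(0.187−0.0534)] / (0.149−0.0534)
   = 3.46 × 1.5878 / 0.0956 = 57.4664

$57.47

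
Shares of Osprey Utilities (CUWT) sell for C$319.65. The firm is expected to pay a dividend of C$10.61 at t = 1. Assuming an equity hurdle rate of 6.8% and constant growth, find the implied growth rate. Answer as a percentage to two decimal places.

3.48%

From P₀ = D₁/(r − g), the implied growth is g = r − D₁/P₀.
g = 0.068 − 10.61/319.65 = 0.068 − 0.03319 = 0.03481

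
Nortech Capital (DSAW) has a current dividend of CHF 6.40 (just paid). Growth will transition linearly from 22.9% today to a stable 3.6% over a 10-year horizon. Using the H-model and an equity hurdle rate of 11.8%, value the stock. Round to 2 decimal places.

CHF 156.18

H-model: P₀ = D₀[(1+g_L) + H(g_S−g_L)]/(r−g_L), with H = 10/2 = 5.
P₀ = 6.40 × [(1+0.036) + 5×(0.229−0.036)] / (0.118−0.036)
   = 6.40 × 2.0010 / 0.082 = 156.1756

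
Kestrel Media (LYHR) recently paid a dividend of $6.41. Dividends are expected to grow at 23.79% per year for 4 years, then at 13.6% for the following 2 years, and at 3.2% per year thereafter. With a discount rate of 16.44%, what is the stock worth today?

Three-stage DDM. Project D₁…D_6; terminal Gordon value at t=6 with g = 0.032; discount at r = 0.1644.
D_1 = 7.9349
D_2 = 9.8227
D_3 = 12.1595
D_4 = 15.0522
D_5 = 17.0993
D_6 = 19.4248
TV_6 = 20.0464/(0.1644−0.032) = 151.4079
P₀ = Σ Dₜ/(1+r)ᵗ + TV_6/(1+r)^6 = 106.4805

$106.48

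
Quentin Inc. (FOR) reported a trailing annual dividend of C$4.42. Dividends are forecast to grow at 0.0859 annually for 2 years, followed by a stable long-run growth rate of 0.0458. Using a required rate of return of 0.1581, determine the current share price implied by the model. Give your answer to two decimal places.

C$44.22

Two-stage DDM. Project D₁…D_2 at 0.0859, terminal growth 0.0458, discount at r = 0.1581.
D_1 = 4.7997
D_2 = 5.2120
Terminal value at t=2: TV = D_3/(r−g) = 5.4507/(0.1581−0.0458) = 48.5368
P₀ = 4.7997/(1+0.1581)^1 + 5.2120/(1+0.1581)^2 + 48.5368/(1+0.1581)^2 = 44.2197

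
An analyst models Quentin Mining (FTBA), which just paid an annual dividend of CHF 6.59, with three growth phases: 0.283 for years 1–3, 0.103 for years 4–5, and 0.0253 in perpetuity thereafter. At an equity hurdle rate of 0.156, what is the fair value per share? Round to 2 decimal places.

CHF 105.58

Three-stage DDM. Project D₁…D_5; terminal Gordon value at t=5 with g = 0.0253; discount at r = 0.156.
D_1 = 8.4550
D_2 = 10.8477
D_3 = 13.9176
D_4 = 15.3511
D_5 = 16.9323
TV_5 = 17.3607/(0.156−0.0253) = 132.8287
P₀ = Σ Dₜ/(1+r)ᵗ + TV_5/(1+r)^5 = 105.5824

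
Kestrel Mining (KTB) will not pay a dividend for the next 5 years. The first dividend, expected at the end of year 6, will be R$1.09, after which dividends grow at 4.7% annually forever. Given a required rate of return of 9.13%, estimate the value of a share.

R$15.90

Deferred-dividend DDM. At t=5 the remaining stream is a growing perpetuity with first payment D_6 = 1.09.
V_5 = D_6/(r−g) = 1.09/(0.0913−0.047) = 24.6050
P₀ = V_5/(1+r)^5 = 24.6050/(1+0.0913)^5 = 15.8965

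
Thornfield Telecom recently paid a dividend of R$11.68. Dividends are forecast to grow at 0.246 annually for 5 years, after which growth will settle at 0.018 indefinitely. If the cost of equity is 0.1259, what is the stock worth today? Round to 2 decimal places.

Two-stage DDM. Project D₁…D_5 at 0.246, terminal growth 0.018, discount at r = 0.1259.
D_1 = 14.5533
D_2 = 18.1334
D_3 = 22.5942
D_4 = 28.1524
D_5 = 35.0779
Terminal value at t=5: TV = D_6/(r−g) = 35.7093/(0.1259−0.018) = 330.9477
P₀ = 14.5533/(1+0.1259)^1 + 18.1334/(1+0.1259)^2 + 22.5942/(1+0.1259)^3 + 28.1524/(1+0.1259)^4 + 35.0779/(1+0.1259)^5 + 330.9477/(1+0.1259)^5 = 262.8882

R$262.89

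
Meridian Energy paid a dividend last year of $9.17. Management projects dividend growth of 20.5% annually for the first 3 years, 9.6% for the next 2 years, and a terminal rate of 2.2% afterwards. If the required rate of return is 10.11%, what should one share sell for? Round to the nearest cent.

$210.75

Three-stage DDM. Project D₁…D_5; terminal Gordon value at t=5 with g = 0.022; discount at r = 0.1011.
D_1 = 11.0499
D_2 = 13.3151
D_3 = 16.0447
D_4 = 17.5849
D_5 = 19.2731
TV_5 = 19.6971/(0.1011−0.022) = 249.0153
P₀ = Σ Dₜ/(1+r)ᵗ + TV_5/(1+r)^5 = 210.7544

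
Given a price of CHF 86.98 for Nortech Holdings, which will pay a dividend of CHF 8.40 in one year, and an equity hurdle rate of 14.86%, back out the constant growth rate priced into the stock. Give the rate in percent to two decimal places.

5.20%

From P₀ = D₁/(r − g), the implied growth is g = r − D₁/P₀.
g = 0.1486 − 8.40/86.98 = 0.1486 − 0.09657 = 0.05203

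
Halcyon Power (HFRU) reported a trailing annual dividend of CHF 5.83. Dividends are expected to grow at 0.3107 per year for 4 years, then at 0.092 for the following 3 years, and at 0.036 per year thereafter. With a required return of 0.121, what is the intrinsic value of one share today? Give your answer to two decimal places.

Three-stage DDM. Project D₁…D_7; terminal Gordon value at t=7 with g = 0.036; discount at r = 0.121.
D_1 = 7.6414
D_2 = 10.0156
D_3 = 13.1274
D_4 = 17.2061
D_5 = 18.7890
D_6 = 20.5176
D_7 = 22.4052
TV_7 = 23.2118/(0.121−0.036) = 273.0804
P₀ = Σ Dₜ/(1+r)ᵗ + TV_7/(1+r)^7 = 188.7849

CHF 188.78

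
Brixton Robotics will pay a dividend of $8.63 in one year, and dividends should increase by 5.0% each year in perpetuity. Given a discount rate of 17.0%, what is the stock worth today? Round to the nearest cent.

$71.92

Gordon growth model: P₀ = D₁/(r − g), with D₁ = 8.63 given directly.
P₀ = 8.6300 / (0.17 − 0.05) = 8.6300 / 0.12 = 71.9167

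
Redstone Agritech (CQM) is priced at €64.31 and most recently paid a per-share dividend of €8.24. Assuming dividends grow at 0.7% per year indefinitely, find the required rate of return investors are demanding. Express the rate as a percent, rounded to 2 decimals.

Rearranging the constant-growth DDM: r = D₁/P₀ + g.
D₁ = 8.24 × (1 + 0.007) = 8.2977.
r = 8.2977 / 64.31 + 0.007 = 0.12903 + 0.007 = 0.13603

13.60%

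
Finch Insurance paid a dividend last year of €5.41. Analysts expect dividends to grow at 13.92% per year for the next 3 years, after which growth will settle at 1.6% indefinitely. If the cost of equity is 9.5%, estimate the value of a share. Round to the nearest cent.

€95.92

Two-stage DDM. Project D₁…D_3 at 0.1392, terminal growth 0.016, discount at r = 0.095.
D_1 = 6.1631
D_2 = 7.0210
D_3 = 7.9983
Terminal value at t=3: TV = D_4/(r−g) = 8.1263/(0.095−0.016) = 102.8641
P₀ = 6.1631/(1+0.095)^1 + 7.0210/(1+0.095)^2 + 7.9983/(1+0.095)^3 + 102.8641/(1+0.095)^3 = 95.9227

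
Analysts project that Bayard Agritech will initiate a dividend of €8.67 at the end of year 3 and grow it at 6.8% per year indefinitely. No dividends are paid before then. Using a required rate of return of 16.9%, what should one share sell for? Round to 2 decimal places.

€62.82

Deferred-dividend DDM. At t=2 the remaining stream is a growing perpetuity with first payment D_3 = 8.67.
V_2 = D_3/(r−g) = 8.67/(0.169−0.068) = 85.8416
P₀ = V_2/(1+r)^2 = 85.8416/(1+0.169)^2 = 62.8158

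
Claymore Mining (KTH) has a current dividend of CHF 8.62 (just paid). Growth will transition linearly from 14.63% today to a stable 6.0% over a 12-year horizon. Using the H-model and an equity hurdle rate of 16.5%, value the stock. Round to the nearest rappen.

CHF 129.53

H-model: P₀ = D₀[(1+g_L) + H(g_S−g_L)]/(r−g_L), with H = 12/2 = 6.
P₀ = 8.62 × [(1+0.06) + 6×(0.1463−0.06)] / (0.165−0.06)
   = 8.62 × 1.5778 / 0.105 = 129.5299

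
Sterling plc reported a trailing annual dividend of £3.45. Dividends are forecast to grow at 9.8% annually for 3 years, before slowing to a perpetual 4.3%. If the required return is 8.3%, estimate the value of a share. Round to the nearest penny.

£104.39

Two-stage DDM. Project D₁…D_3 at 0.098, terminal growth 0.043, discount at r = 0.083.
D_1 = 3.7881
D_2 = 4.1593
D_3 = 4.5669
Terminal value at t=3: TV = D_4/(r−g) = 4.7633/(0.083−0.043) = 119.0832
P₀ = 3.7881/(1+0.083)^1 + 4.1593/(1+0.083)^2 + 4.5669/(1+0.083)^3 + 119.0832/(1+0.083)^3 = 104.3880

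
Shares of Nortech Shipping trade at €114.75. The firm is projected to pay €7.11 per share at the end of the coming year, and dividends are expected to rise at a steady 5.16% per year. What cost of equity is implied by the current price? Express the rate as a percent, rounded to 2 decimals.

Rearranging the constant-growth DDM: r = D₁/P₀ + g.
r = 7.1100 / 114.75 + 0.0516 = 0.06196 + 0.0516 = 0.11356

11.36%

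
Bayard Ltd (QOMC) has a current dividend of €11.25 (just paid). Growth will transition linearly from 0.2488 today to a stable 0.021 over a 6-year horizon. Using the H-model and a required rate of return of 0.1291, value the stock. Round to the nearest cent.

H-model: P₀ = D₀[(1+g_L) + H(g_S−g_L)]/(r−g_L), with H = 6/2 = 3.
P₀ = 11.25 × [(1+0.021) + 3×(0.2488−0.021)] / (0.1291−0.021)
   = 11.25 × 1.7044 / 0.1081 = 177.3774

€177.38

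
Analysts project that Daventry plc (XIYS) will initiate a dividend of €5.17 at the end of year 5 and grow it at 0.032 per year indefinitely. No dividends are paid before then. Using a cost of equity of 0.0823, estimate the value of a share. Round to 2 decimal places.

€74.91

Deferred-dividend DDM. At t=4 the remaining stream is a growing perpetuity with first payment D_5 = 5.17.
V_4 = D_5/(r−g) = 5.17/(0.0823−0.032) = 102.7833
P₀ = V_4/(1+r)^4 = 102.7833/(1+0.0823)^4 = 74.9086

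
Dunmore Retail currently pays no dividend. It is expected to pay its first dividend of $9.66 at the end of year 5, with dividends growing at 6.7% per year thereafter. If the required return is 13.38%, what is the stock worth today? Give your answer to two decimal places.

Deferred-dividend DDM. At t=4 the remaining stream is a growing perpetuity with first payment D_5 = 9.66.
V_4 = D_5/(r−g) = 9.66/(0.1338−0.067) = 144.6108
P₀ = V_4/(1+r)^4 = 144.6108/(1+0.1338)^4 = 87.5094

$87.51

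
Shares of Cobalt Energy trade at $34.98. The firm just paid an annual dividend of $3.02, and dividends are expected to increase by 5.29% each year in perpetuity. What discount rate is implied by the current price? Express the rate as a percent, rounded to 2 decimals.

14.38%

Rearranging the constant-growth DDM: r = D₁/P₀ + g.
D₁ = 3.02 × (1 + 0.0529) = 3.1798.
r = 3.1798 / 34.98 + 0.0529 = 0.09090 + 0.0529 = 0.14380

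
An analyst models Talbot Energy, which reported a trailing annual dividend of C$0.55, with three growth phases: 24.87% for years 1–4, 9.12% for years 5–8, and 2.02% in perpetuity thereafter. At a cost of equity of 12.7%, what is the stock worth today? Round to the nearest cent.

Three-stage DDM. Project D₁…D_8; terminal Gordon value at t=8 with g = 0.0202; discount at r = 0.127.
D_1 = 0.6868
D_2 = 0.8576
D_3 = 1.0709
D_4 = 1.3372
D_5 = 1.4591
D_6 = 1.5922
D_7 = 1.7374
D_8 = 1.8959
TV_8 = 1.9342/(0.127−0.0202) = 18.1103
P₀ = Σ Dₜ/(1+r)ᵗ + TV_8/(1+r)^8 = 12.8809

C$12.88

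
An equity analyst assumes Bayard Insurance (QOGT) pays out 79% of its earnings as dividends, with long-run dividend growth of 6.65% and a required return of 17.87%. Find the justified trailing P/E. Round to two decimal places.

Justified trailing P/E = b(1+g)/(r−g) = 0.79×(1+0.0665)/(0.1787−0.0665) = 7.5092

7.51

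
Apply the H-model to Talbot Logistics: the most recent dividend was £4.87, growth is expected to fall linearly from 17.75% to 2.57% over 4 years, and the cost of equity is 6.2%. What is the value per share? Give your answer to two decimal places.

£178.34

H-model: P₀ = D₀[(1+g_L) + H(g_S−g_L)]/(r−g_L), with H = 4/2 = 2.
P₀ = 4.87 × [(1+0.0257) + 2×(0.1775−0.0257)] / (0.062−0.0257)
   = 4.87 × 1.3293 / 0.0363 = 178.3386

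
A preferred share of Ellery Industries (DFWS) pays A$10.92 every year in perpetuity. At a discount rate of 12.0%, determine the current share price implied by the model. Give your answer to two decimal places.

Zero-growth DDM (perpetuity): P₀ = D/r = 10.92 / 0.12 = 91.0000

A$91.00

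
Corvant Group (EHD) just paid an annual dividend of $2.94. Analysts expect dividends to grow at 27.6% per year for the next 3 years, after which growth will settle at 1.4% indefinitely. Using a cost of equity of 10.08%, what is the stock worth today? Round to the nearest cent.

$65.43

Two-stage DDM. Project D₁…D_3 at 0.276, terminal growth 0.014, discount at r = 0.1008.
D_1 = 3.7514
D_2 = 4.7868
D_3 = 6.1080
Terminal value at t=3: TV = D_4/(r−g) = 6.1935/(0.1008−0.014) = 71.3539
P₀ = 3.7514/(1+0.1008)^1 + 4.7868/(1+0.1008)^2 + 6.1080/(1+0.1008)^3 + 71.3539/(1+0.1008)^3 = 65.4297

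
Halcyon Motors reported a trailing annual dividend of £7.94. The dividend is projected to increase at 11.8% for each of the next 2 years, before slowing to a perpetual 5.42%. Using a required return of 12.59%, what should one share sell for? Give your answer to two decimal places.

Two-stage DDM. Project D₁…D_2 at 0.118, terminal growth 0.0542, discount at r = 0.1259.
D_1 = 8.8769
D_2 = 9.9244
Terminal value at t=2: TV = D_3/(r−g) = 10.4623/(0.1259−0.0542) = 145.9177
P₀ = 8.8769/(1+0.1259)^1 + 9.9244/(1+0.1259)^2 + 145.9177/(1+0.1259)^2 = 130.8220

£130.82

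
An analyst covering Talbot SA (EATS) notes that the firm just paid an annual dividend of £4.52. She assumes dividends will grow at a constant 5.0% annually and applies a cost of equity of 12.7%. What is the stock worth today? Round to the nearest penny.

Gordon growth model: P₀ = D₁/(r − g). D₁ = 4.52 × (1 + 0.05) = 4.7460.
P₀ = 4.7460 / (0.127 − 0.05) = 4.7460 / 0.077 = 61.6364

£61.64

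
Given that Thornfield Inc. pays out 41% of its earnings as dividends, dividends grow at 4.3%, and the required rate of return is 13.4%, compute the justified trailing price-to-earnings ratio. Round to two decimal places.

4.70

Justified trailing P/E = b(1+g)/(r−g) = 0.41×(1+0.043)/(0.134−0.043) = 4.6992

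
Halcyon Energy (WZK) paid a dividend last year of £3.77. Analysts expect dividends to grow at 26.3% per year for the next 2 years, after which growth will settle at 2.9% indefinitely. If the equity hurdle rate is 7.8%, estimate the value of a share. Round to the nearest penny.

Two-stage DDM. Project D₁…D_2 at 0.263, terminal growth 0.029, discount at r = 0.078.
D_1 = 4.7615
D_2 = 6.0138
Terminal value at t=2: TV = D_3/(r−g) = 6.1882/(0.078−0.029) = 126.2895
P₀ = 4.7615/(1+0.078)^1 + 6.0138/(1+0.078)^2 + 126.2895/(1+0.078)^2 = 118.2670

£118.27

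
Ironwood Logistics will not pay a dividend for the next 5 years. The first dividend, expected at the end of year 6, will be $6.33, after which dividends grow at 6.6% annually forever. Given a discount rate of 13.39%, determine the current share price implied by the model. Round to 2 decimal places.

$49.73

Deferred-dividend DDM. At t=5 the remaining stream is a growing perpetuity with first payment D_6 = 6.33.
V_5 = D_6/(r−g) = 6.33/(0.1339−0.066) = 93.2253
P₀ = V_5/(1+r)^5 = 93.2253/(1+0.1339)^5 = 49.7348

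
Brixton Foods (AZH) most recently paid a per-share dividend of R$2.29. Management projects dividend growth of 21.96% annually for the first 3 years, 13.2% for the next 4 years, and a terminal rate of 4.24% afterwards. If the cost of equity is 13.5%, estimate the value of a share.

Three-stage DDM. Project D₁…D_7; terminal Gordon value at t=7 with g = 0.0424; discount at r = 0.135.
D_1 = 2.7929
D_2 = 3.4062
D_3 = 4.1542
D_4 = 4.7026
D_5 = 5.3233
D_6 = 6.0260
D_7 = 6.8214
TV_7 = 7.1106/(0.135−0.0424) = 76.7886
P₀ = Σ Dₜ/(1+r)ᵗ + TV_7/(1+r)^7 = 50.8824

R$50.88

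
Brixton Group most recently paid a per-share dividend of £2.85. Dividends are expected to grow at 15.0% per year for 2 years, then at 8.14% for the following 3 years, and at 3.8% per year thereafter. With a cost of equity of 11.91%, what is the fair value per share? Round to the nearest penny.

Three-stage DDM. Project D₁…D_5; terminal Gordon value at t=5 with g = 0.038; discount at r = 0.1191.
D_1 = 3.2775
D_2 = 3.7691
D_3 = 4.0759
D_4 = 4.4077
D_5 = 4.7665
TV_5 = 4.9476/(0.1191−0.038) = 61.0065
P₀ = Σ Dₜ/(1+r)ᵗ + TV_5/(1+r)^5 = 49.1283

£49.13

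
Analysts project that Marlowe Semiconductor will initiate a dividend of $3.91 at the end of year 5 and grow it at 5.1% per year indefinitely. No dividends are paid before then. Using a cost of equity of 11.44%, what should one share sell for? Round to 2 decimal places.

$39.99

Deferred-dividend DDM. At t=4 the remaining stream is a growing perpetuity with first payment D_5 = 3.91.
V_4 = D_5/(r−g) = 3.91/(0.1144−0.051) = 61.6719
P₀ = V_4/(1+r)^4 = 61.6719/(1+0.1144)^4 = 39.9874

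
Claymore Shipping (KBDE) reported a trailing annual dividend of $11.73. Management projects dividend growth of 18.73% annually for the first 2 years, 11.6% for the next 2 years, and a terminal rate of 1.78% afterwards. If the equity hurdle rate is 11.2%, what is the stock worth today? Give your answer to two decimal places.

Three-stage DDM. Project D₁…D_4; terminal Gordon value at t=4 with g = 0.0178; discount at r = 0.112.
D_1 = 13.9270
D_2 = 16.5356
D_3 = 18.4537
D_4 = 20.5943
TV_4 = 20.9609/(0.112−0.0178) = 222.5148
P₀ = Σ Dₜ/(1+r)ᵗ + TV_4/(1+r)^4 = 198.3117

$198.31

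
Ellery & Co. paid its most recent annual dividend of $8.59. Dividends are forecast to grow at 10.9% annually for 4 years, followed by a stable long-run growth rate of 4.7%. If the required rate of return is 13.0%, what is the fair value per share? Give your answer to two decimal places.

Two-stage DDM. Project D₁…D_4 at 0.109, terminal growth 0.047, discount at r = 0.13.
D_1 = 9.5263
D_2 = 10.5647
D_3 = 11.7162
D_4 = 12.9933
Terminal value at t=4: TV = D_5/(r−g) = 13.6040/(0.13−0.047) = 163.9034
P₀ = 9.5263/(1+0.13)^1 + 10.5647/(1+0.13)^2 + 11.7162/(1+0.13)^3 + 12.9933/(1+0.13)^4 + 163.9034/(1+0.13)^4 = 133.3180

$133.32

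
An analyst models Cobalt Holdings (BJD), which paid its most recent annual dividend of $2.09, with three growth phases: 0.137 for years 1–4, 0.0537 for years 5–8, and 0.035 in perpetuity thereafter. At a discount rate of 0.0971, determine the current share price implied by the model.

Three-stage DDM. Project D₁…D_8; terminal Gordon value at t=8 with g = 0.035; discount at r = 0.0971.
D_1 = 2.3763
D_2 = 2.7019
D_3 = 3.0720
D_4 = 3.4929
D_5 = 3.6805
D_6 = 3.8781
D_7 = 4.0864
D_8 = 4.3058
TV_8 = 4.4565/(0.0971−0.035) = 71.7637
P₀ = Σ Dₜ/(1+r)ᵗ + TV_8/(1+r)^8 = 52.0684

$52.07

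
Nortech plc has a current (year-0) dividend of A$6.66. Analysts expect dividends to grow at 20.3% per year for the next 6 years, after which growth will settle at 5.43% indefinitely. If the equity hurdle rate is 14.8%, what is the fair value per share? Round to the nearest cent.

Two-stage DDM. Project D₁…D_6 at 0.203, terminal growth 0.0543, discount at r = 0.148.
D_1 = 8.0120
D_2 = 9.6384
D_3 = 11.5950
D_4 = 13.9488
D_5 = 16.7804
D_6 = 20.1868
Terminal value at t=6: TV = D_7/(r−g) = 21.2830/(0.148−0.0543) = 227.1395
P₀ = 8.0120/(1+0.148)^1 + 9.6384/(1+0.148)^2 + 11.5950/(1+0.148)^3 + 13.9488/(1+0.148)^4 + 16.7804/(1+0.148)^5 + 20.1868/(1+0.148)^6 + 227.1395/(1+0.148)^6 = 146.4516

A$146.45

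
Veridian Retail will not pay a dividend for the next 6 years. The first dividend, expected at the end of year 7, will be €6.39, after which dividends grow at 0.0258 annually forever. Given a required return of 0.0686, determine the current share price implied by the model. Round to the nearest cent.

Deferred-dividend DDM. At t=6 the remaining stream is a growing perpetuity with first payment D_7 = 6.39.
V_6 = D_7/(r−g) = 6.39/(0.0686−0.0258) = 149.2991
P₀ = V_6/(1+r)^6 = 149.2991/(1+0.0686)^6 = 100.2689

€100.27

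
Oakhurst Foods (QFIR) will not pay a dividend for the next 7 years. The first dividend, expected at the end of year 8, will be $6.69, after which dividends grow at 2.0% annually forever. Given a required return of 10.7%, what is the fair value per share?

Deferred-dividend DDM. At t=7 the remaining stream is a growing perpetuity with first payment D_8 = 6.69.
V_7 = D_8/(r−g) = 6.69/(0.107−0.02) = 76.8966
P₀ = V_7/(1+r)^7 = 76.8966/(1+0.107)^7 = 37.7462

$37.75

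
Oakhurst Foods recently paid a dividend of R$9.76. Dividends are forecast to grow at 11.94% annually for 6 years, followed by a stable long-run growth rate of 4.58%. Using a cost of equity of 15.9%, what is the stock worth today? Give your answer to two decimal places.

Two-stage DDM. Project D₁…D_6 at 0.1194, terminal growth 0.0458, discount at r = 0.159.
D_1 = 10.9253
D_2 = 12.2298
D_3 = 13.6901
D_4 = 15.3247
D_5 = 17.1544
D_6 = 19.2027
Terminal value at t=6: TV = D_7/(r−g) = 20.0822/(0.159−0.0458) = 177.4042
P₀ = 10.9253/(1+0.159)^1 + 12.2298/(1+0.159)^2 + 13.6901/(1+0.159)^3 + 15.3247/(1+0.159)^4 + 17.1544/(1+0.159)^5 + 19.2027/(1+0.159)^6 + 177.4042/(1+0.159)^6 = 125.1344

R$125.13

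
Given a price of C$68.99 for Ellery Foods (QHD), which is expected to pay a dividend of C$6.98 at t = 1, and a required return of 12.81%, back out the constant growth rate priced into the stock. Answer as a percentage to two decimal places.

2.69%

From P₀ = D₁/(r − g), the implied growth is g = r − D₁/P₀.
g = 0.1281 − 6.98/68.99 = 0.1281 − 0.10117 = 0.02693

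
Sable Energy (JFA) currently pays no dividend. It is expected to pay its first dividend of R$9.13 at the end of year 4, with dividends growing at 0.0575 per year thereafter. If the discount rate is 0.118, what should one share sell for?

Deferred-dividend DDM. At t=3 the remaining stream is a growing perpetuity with first payment D_4 = 9.13.
V_3 = D_4/(r−g) = 9.13/(0.118−0.0575) = 150.9091
P₀ = V_3/(1+r)^3 = 150.9091/(1+0.118)^3 = 107.9916

R$107.99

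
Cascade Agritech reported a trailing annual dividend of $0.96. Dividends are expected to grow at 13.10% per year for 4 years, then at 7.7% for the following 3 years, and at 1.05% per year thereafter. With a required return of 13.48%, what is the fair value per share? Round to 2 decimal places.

$12.95

Three-stage DDM. Project D₁…D_7; terminal Gordon value at t=7 with g = 0.0105; discount at r = 0.1348.
D_1 = 1.0858
D_2 = 1.2280
D_3 = 1.3889
D_4 = 1.5708
D_5 = 1.6918
D_6 = 1.8220
D_7 = 1.9623
TV_7 = 1.9829/(0.1348−0.0105) = 15.9527
P₀ = Σ Dₜ/(1+r)ᵗ + TV_7/(1+r)^7 = 12.9524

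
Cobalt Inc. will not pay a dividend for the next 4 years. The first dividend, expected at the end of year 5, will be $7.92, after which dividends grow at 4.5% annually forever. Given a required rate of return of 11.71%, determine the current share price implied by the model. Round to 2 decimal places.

Deferred-dividend DDM. At t=4 the remaining stream is a growing perpetuity with first payment D_5 = 7.92.
V_4 = D_5/(r−g) = 7.92/(0.1171−0.045) = 109.8474
P₀ = V_4/(1+r)^4 = 109.8474/(1+0.1171)^4 = 70.5378

$70.54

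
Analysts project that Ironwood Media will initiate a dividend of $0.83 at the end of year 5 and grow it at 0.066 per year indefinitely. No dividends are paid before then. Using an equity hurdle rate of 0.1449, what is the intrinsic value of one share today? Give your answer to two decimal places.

Deferred-dividend DDM. At t=4 the remaining stream is a growing perpetuity with first payment D_5 = 0.83.
V_4 = D_5/(r−g) = 0.83/(0.1449−0.066) = 10.5196
P₀ = V_4/(1+r)^4 = 10.5196/(1+0.1449)^4 = 6.1225

$6.12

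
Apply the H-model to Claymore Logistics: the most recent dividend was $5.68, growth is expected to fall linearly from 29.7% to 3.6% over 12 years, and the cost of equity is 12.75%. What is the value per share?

H-model: P₀ = D₀[(1+g_L) + H(g_S−g_L)]/(r−g_L), with H = 12/2 = 6.
P₀ = 5.68 × [(1+0.036) + 6×(0.297−0.036)] / (0.1275−0.036)
   = 5.68 × 2.6020 / 0.0915 = 161.5231

$161.52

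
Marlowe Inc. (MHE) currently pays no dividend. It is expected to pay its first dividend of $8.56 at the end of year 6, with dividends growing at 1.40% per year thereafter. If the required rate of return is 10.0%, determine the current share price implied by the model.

$61.80

Deferred-dividend DDM. At t=5 the remaining stream is a growing perpetuity with first payment D_6 = 8.56.
V_5 = D_6/(r−g) = 8.56/(0.1−0.014) = 99.5349
P₀ = V_5/(1+r)^5 = 99.5349/(1+0.1)^5 = 61.8033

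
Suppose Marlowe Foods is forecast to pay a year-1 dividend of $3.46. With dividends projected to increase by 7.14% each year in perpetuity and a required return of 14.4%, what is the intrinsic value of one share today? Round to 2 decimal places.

$47.66

Gordon growth model: P₀ = D₁/(r − g), with D₁ = 3.46 given directly.
P₀ = 3.4600 / (0.144 − 0.0714) = 3.4600 / 0.0726 = 47.6584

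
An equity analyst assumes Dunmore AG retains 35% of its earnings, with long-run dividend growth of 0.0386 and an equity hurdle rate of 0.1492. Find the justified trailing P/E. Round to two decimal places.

Payout ratio b = 1 − 0.35 = 0.65.
Justified trailing P/E = b(1+g)/(r−g) = 0.65×(1+0.0386)/(0.1492−0.0386) = 6.1039

6.10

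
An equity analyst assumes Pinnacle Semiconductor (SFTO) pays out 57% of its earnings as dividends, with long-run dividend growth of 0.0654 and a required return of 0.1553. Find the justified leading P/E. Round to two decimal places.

6.34

Justified leading P/E = b/(r−g) = 0.57/(0.1553−0.0654) = 6.3404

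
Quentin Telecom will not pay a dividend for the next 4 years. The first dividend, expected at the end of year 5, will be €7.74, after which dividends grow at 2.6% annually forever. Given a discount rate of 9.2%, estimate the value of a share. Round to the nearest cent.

Deferred-dividend DDM. At t=4 the remaining stream is a growing perpetuity with first payment D_5 = 7.74.
V_4 = D_5/(r−g) = 7.74/(0.092−0.026) = 117.2727
P₀ = V_4/(1+r)^4 = 117.2727/(1+0.092)^4 = 82.4720

€82.47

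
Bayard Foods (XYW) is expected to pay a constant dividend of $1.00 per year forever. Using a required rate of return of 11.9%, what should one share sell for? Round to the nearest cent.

Zero-growth DDM (perpetuity): P₀ = D/r = 1.00 / 0.119 = 8.4034

$8.40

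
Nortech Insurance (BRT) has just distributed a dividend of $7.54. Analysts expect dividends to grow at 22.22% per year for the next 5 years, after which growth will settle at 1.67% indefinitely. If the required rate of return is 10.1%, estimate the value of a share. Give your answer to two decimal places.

$205.42

Two-stage DDM. Project D₁…D_5 at 0.2222, terminal growth 0.0167, discount at r = 0.101.
D_1 = 9.2154
D_2 = 11.2630
D_3 = 13.7657
D_4 = 16.8244
D_5 = 20.5628
Terminal value at t=5: TV = D_6/(r−g) = 20.9062/(0.101−0.0167) = 247.9979
P₀ = 9.2154/(1+0.101)^1 + 11.2630/(1+0.101)^2 + 13.7657/(1+0.101)^3 + 16.8244/(1+0.101)^4 + 20.5628/(1+0.101)^5 + 247.9979/(1+0.101)^5 = 205.4244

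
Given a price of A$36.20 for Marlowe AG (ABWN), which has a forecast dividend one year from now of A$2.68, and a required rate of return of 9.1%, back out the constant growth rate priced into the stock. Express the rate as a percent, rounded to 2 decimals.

1.70%

From P₀ = D₁/(r − g), the implied growth is g = r − D₁/P₀.
g = 0.091 − 2.68/36.20 = 0.091 − 0.07403 = 0.01697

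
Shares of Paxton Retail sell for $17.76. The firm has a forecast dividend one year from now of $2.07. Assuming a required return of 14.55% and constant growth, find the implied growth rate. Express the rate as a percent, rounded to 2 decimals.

From P₀ = D₁/(r − g), the implied growth is g = r − D₁/P₀.
g = 0.1455 − 2.07/17.76 = 0.1455 − 0.11655 = 0.02895

2.89%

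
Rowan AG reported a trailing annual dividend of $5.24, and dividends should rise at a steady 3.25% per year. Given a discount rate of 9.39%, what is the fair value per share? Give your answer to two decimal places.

$88.12

Gordon growth model: P₀ = D₁/(r − g). D₁ = 5.24 × (1 + 0.0325) = 5.4103.
P₀ = 5.4103 / (0.0939 − 0.0325) = 5.4103 / 0.0614 = 88.1156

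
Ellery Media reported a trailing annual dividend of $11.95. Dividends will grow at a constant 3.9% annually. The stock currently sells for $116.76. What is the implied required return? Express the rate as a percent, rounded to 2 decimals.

Rearranging the constant-growth DDM: r = D₁/P₀ + g.
D₁ = 11.95 × (1 + 0.039) = 12.4160.
r = 12.4160 / 116.76 + 0.039 = 0.10634 + 0.039 = 0.14534

14.53%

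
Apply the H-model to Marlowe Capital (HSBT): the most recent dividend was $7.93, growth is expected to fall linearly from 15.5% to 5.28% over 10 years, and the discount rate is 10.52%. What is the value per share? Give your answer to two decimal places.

H-model: P₀ = D₀[(1+g_L) + H(g_S−g_L)]/(r−g_L), with H = 10/2 = 5.
P₀ = 7.93 × [(1+0.0528) + 5×(0.155−0.0528)] / (0.1052−0.0528)
   = 7.93 × 1.5638 / 0.0524 = 236.6590

$236.66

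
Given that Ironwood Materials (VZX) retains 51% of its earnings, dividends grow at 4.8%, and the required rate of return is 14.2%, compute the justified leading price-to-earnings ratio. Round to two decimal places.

5.21

Payout ratio b = 1 − 0.51 = 0.49.
Justified leading P/E = b/(r−g) = 0.49/(0.142−0.048) = 5.2128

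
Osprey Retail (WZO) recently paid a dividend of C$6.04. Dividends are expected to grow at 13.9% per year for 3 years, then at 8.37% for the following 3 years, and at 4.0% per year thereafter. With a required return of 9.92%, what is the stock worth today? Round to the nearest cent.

Three-stage DDM. Project D₁…D_6; terminal Gordon value at t=6 with g = 0.04; discount at r = 0.0992.
D_1 = 6.8796
D_2 = 7.8358
D_3 = 8.9250
D_4 = 9.6720
D_5 = 10.4816
D_6 = 11.3589
TV_6 = 11.8132/(0.0992−0.04) = 199.5478
P₀ = Σ Dₜ/(1+r)ᵗ + TV_6/(1+r)^6 = 152.1936

C$152.19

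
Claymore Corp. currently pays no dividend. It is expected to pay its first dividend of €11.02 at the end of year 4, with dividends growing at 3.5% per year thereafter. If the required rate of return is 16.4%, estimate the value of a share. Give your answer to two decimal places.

Deferred-dividend DDM. At t=3 the remaining stream is a growing perpetuity with first payment D_4 = 11.02.
V_3 = D_4/(r−g) = 11.02/(0.164−0.035) = 85.4264
P₀ = V_3/(1+r)^3 = 85.4264/(1+0.164)^3 = 54.1668

€54.17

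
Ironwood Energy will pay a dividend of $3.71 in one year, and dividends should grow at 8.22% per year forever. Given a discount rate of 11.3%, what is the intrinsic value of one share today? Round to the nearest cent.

Gordon growth model: P₀ = D₁/(r − g), with D₁ = 3.71 given directly.
P₀ = 3.7100 / (0.113 − 0.0822) = 3.7100 / 0.0308 = 120.4545

$120.45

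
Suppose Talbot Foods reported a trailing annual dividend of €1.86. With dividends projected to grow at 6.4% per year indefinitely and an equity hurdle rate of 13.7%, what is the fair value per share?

€27.11

Gordon growth model: P₀ = D₁/(r − g). D₁ = 1.86 × (1 + 0.064) = 1.9790.
P₀ = 1.9790 / (0.137 − 0.064) = 1.9790 / 0.073 = 27.1101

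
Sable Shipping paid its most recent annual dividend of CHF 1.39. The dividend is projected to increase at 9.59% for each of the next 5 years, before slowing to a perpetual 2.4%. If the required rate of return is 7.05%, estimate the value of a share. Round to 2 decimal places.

Two-stage DDM. Project D₁…D_5 at 0.0959, terminal growth 0.024, discount at r = 0.0705.
D_1 = 1.5233
D_2 = 1.6694
D_3 = 1.8295
D_4 = 2.0049
D_5 = 2.1972
Terminal value at t=5: TV = D_6/(r−g) = 2.2499/(0.0705−0.024) = 48.3856
P₀ = 1.5233/(1+0.0705)^1 + 1.6694/(1+0.0705)^2 + 1.8295/(1+0.0705)^3 + 2.0049/(1+0.0705)^4 + 2.1972/(1+0.0705)^5 + 48.3856/(1+0.0705)^5 = 41.8784

CHF 41.88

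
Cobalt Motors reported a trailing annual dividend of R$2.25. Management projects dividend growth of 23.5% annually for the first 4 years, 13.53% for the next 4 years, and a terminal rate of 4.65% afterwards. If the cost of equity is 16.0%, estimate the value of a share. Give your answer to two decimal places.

Three-stage DDM. Project D₁…D_8; terminal Gordon value at t=8 with g = 0.0465; discount at r = 0.16.
D_1 = 2.7787
D_2 = 3.4318
D_3 = 4.2382
D_4 = 5.2342
D_5 = 5.9424
D_6 = 6.7464
D_7 = 7.6592
D_8 = 8.6955
TV_8 = 9.0998/(0.16−0.0465) = 80.1745
P₀ = Σ Dₜ/(1+r)ᵗ + TV_8/(1+r)^8 = 45.9678

R$45.97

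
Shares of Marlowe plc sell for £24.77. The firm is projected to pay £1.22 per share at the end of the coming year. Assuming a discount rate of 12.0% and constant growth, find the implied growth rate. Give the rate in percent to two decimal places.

7.07%

From P₀ = D₁/(r − g), the implied growth is g = r − D₁/P₀.
g = 0.12 − 1.22/24.77 = 0.12 − 0.04925 = 0.07075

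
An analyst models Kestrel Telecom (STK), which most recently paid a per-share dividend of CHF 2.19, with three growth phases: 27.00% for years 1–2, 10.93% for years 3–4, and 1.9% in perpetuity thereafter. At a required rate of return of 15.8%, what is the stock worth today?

Three-stage DDM. Project D₁…D_4; terminal Gordon value at t=4 with g = 0.019; discount at r = 0.158.
D_1 = 2.7813
D_2 = 3.5323
D_3 = 3.9183
D_4 = 4.3466
TV_4 = 4.4292/(0.158−0.019) = 31.8646
P₀ = Σ Dₜ/(1+r)ᵗ + TV_4/(1+r)^4 = 27.6969

CHF 27.70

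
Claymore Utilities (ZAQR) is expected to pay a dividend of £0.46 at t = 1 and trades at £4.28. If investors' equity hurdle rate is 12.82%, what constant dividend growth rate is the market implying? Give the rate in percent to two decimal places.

From P₀ = D₁/(r − g), the implied growth is g = r − D₁/P₀.
g = 0.1282 − 0.46/4.28 = 0.1282 − 0.10748 = 0.02072

2.07%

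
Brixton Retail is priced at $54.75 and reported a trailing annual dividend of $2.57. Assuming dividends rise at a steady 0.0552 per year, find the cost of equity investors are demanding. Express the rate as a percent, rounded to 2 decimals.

10.47%

Rearranging the constant-growth DDM: r = D₁/P₀ + g.
D₁ = 2.57 × (1 + 0.0552) = 2.7119.
r = 2.7119 / 54.75 + 0.0552 = 0.04953 + 0.0552 = 0.10473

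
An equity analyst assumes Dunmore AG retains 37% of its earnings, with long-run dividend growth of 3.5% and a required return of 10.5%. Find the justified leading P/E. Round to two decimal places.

Payout ratio b = 1 − 0.37 = 0.63.
Justified leading P/E = b/(r−g) = 0.63/(0.105−0.035) = 9.0000

9.00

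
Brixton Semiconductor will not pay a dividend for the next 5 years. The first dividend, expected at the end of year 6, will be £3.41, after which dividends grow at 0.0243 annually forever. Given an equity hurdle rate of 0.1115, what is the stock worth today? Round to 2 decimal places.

£23.05

Deferred-dividend DDM. At t=5 the remaining stream is a growing perpetuity with first payment D_6 = 3.41.
V_5 = D_6/(r−g) = 3.41/(0.1115−0.0243) = 39.1055
P₀ = V_5/(1+r)^5 = 39.1055/(1+0.1115)^5 = 23.0510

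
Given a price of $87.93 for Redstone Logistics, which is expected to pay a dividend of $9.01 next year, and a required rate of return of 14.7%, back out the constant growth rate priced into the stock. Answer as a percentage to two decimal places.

From P₀ = D₁/(r − g), the implied growth is g = r − D₁/P₀.
g = 0.147 − 9.01/87.93 = 0.147 − 0.10247 = 0.04453

4.45%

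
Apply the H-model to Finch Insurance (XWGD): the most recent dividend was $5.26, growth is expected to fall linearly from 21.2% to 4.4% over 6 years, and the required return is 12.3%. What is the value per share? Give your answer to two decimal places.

$103.07

H-model: P₀ = D₀[(1+g_L) + H(g_S−g_L)]/(r−g_L), with H = 6/2 = 3.
P₀ = 5.26 × [(1+0.044) + 3×(0.212−0.044)] / (0.123−0.044)
   = 5.26 × 1.5480 / 0.079 = 103.0694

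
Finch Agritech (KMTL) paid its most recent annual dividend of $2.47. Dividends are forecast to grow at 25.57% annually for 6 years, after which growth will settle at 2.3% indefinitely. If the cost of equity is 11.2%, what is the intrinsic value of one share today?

$82.03

Two-stage DDM. Project D₁…D_6 at 0.2557, terminal growth 0.023, discount at r = 0.112.
D_1 = 3.1016
D_2 = 3.8947
D_3 = 4.8905
D_4 = 6.1410
D_5 = 7.7113
D_6 = 9.6831
Terminal value at t=6: TV = D_7/(r−g) = 9.9058/(0.112−0.023) = 111.3007
P₀ = 3.1016/(1+0.112)^1 + 3.8947/(1+0.112)^2 + 4.8905/(1+0.112)^3 + 6.1410/(1+0.112)^4 + 7.7113/(1+0.112)^5 + 9.6831/(1+0.112)^6 + 111.3007/(1+0.112)^6 = 82.0350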